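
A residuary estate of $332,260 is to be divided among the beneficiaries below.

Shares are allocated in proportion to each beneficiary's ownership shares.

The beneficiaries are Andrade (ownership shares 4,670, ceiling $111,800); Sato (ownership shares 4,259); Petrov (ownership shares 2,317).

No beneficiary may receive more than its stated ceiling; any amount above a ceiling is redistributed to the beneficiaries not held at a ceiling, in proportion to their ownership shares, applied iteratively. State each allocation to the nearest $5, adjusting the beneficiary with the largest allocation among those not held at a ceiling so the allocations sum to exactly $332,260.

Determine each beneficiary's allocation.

Total ownership shares = 11,246.
Pro-rata shares before constraints: Andrade 137,973.88; Sato 125,830.99; Petrov 68,455.13.
Cap binds for Andrade ($111,800); residual $220,460 reallocated over remaining ownership shares 6,576.
Shares after redistribution: Sato 142,782.72 → $142,785; Petrov 77,677.28 → $77,675.

Andrade: $111,800 · Sato: $142,785 · Petrov: $77,675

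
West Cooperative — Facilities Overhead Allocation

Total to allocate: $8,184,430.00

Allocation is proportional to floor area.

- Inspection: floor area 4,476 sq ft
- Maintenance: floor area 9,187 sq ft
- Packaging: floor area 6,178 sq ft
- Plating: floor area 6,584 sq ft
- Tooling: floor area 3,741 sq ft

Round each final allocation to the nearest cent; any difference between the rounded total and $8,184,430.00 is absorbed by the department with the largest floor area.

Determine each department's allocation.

Inspection: $1,214,397.29 · Maintenance: $2,492,553.15 · Packaging: $1,676,172.13 · Plating: $1,786,325.24 · Tooling: $1,014,982.19

Combined floor area = 4,476 + 9,187 + 6,178 + 6,584 + 3,741 = 30,166.
Unrounded shares: Inspection 1,214,397.2910; Maintenance 2,492,553.1529; Packaging 1,676,172.1322; Plating 1,786,325.2377; Tooling 1,014,982.1862.
After rounding (cent): Inspection $1,214,397.29; Maintenance $2,492,553.15; Packaging $1,676,172.13; Plating $1,786,325.24; Tooling $1,014,982.19. Sum = $8,184,430.00.
Rounded total matches; no reconciliation needed.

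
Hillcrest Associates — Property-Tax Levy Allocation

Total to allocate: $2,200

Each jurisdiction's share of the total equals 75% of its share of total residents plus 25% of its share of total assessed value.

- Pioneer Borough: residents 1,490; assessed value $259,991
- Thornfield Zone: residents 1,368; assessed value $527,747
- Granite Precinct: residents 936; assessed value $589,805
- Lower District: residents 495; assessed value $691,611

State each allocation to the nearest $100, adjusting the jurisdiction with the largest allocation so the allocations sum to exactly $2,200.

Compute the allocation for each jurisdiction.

Pioneer Borough: $600 · Thornfield Zone: $700 · Granite Precinct: $500 · Lower District: $400

Residents total 4,289; assessed value total 2,069,154.
Composite weights (75% residents + 25% assessed value): Pioneer Borough 0.2920; Thornfield Zone 0.3030; Granite Precinct 0.2349; Lower District 0.1701.
Raw shares: Pioneer Borough 642.32; Thornfield Zone 666.56; Granite Precinct 516.86; Lower District 374.27.
Rounded to nearest $100: Pioneer Borough $600; Thornfield Zone $700; Granite Precinct $500; Lower District $400. Sum = $2,200.
Sum already equals the total — no adjustment.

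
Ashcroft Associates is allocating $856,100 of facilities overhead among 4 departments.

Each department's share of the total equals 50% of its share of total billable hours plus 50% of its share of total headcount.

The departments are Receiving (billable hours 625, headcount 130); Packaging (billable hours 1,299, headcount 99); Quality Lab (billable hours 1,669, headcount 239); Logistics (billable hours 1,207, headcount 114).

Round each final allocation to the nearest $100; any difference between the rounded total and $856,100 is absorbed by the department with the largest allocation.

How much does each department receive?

Receiving: $151,300; Packaging: $188,700; Quality Lab: $324,600; Logistics: $191,500

Billable hours total 4,800; headcount total 582.
Composite weights (50% billable hours + 50% headcount): Receiving 0.1768; Packaging 0.2204; Quality Lab 0.3792; Logistics 0.2237.
Proportional shares: Receiving 151,348.22; Packaging 188,653.66; Quality Lab 324,616.53; Logistics 191,481.58.
Rounded to nearest $100: Receiving $151,300; Packaging $188,700; Quality Lab $324,600; Logistics $191,500. Sum = $856,100.
Sum already equals the total — no adjustment.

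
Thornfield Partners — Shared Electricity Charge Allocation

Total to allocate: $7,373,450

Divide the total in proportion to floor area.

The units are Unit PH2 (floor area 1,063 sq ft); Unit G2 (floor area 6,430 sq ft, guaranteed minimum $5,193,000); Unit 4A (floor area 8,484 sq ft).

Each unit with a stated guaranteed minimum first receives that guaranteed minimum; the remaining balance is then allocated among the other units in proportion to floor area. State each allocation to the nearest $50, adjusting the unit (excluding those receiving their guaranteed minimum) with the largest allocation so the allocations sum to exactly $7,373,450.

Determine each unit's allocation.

Unit PH2: $242,800 · Unit G2: $5,193,000 · Unit 4A: $1,937,650

Minimums first: Unit G2 $5,193,000. Remaining pool $2,180,450.
Remaining pool split over remaining floor area 9,547: Unit PH2 242,779.76 → $242,800; Unit 4A 1,937,670.24 → $1,937,650.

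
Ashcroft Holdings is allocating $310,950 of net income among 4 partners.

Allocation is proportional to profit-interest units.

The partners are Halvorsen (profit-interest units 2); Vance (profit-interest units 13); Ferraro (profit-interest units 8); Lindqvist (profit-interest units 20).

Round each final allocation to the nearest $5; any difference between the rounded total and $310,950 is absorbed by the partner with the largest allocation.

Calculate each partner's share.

Total profit-interest units = 43.
Unrounded shares: Halvorsen 2/43 × $310,950 = 14,462.79; Vance 13/43 × $310,950 = 94,008.14; Ferraro 8/43 × $310,950 = 57,851.16; Lindqvist 20/43 × $310,950 = 144,627.91.
After rounding ($5): Halvorsen $14,465; Vance $94,010; Ferraro $57,850; Lindqvist $144,630. Sum = $310,955.
Difference $310,950 − $310,955 = −$5 applied to largest allocation (Lindqvist): Lindqvist becomes $144,625.

Halvorsen: $14,465 | Vance: $94,010 | Ferraro: $57,850 | Lindqvist: $144,625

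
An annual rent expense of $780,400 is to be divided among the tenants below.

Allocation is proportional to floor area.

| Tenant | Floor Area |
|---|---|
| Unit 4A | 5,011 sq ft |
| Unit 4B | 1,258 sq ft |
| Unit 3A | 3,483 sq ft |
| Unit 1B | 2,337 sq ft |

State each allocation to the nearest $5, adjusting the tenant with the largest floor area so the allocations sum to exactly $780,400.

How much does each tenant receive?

Unit 4A: $323,480 · Unit 4B: $81,210 · Unit 3A: $224,845 · Unit 1B: $150,865

Floor area total: 12,089.
Proportional shares: Unit 4A 5,011/12,089 × $780,400 = 323,482.87; Unit 4B 1,258/12,089 × $780,400 = 81,209.63; Unit 3A 3,483/12,089 × $780,400 = 224,843.51; Unit 1B 2,337/12,089 × $780,400 = 150,863.99.
At nearest $5: Unit 4A $323,485; Unit 4B $81,210; Unit 3A $224,845; Unit 1B $150,865. Sum = $780,405.
Difference $780,400 − $780,405 = −$5 applied to largest floor area (Unit 4A): Unit 4A becomes $323,480.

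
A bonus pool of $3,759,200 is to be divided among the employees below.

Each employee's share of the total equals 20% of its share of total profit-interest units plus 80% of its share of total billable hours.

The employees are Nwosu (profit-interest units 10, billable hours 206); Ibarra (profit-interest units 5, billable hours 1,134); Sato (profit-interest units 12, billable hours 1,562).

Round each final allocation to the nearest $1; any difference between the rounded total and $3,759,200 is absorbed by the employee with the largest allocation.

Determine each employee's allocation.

Profit-interest units total 27; billable hours total 2,902.
Combined weights (20% profit-interest units + 80% billable hours): Nwosu 0.1309; Ibarra 0.3496; Sato 0.5195.
Pro-rata amounts: Nwosu 491,938.29; Ibarra 1,314,400.63; Sato 1,952,861.08.
After rounding ($1): Nwosu $491,938; Ibarra $1,314,401; Sato $1,952,861. Sum = $3,759,200.
Rounded total matches; no reconciliation needed.

Nwosu: $491,938 · Ibarra: $1,314,401 · Sato: $1,952,861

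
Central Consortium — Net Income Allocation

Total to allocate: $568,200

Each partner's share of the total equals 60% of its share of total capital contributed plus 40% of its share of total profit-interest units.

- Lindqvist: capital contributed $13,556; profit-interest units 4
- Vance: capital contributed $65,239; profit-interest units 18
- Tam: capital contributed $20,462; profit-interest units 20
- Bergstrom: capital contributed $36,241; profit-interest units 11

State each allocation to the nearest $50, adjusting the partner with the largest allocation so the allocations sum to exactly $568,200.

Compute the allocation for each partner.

Lindqvist: $51,250 | Vance: $241,350 | Tam: $137,250 | Bergstrom: $138,350

Totals — capital contributed 135,498, profit-interest units 53.
Combined weights (60% capital contributed + 40% profit-interest units): Lindqvist 0.0902; Vance 0.4247; Tam 0.2416; Bergstrom 0.2435.
Pro-rata amounts: Lindqvist 51,260.81; Vance 241,334.14; Tam 137,249.49; Bergstrom 138,355.56.
After rounding ($50): Lindqvist $51,250; Vance $241,350; Tam $137,250; Bergstrom $138,350. Sum = $568,200.
Rounded total matches; no reconciliation needed.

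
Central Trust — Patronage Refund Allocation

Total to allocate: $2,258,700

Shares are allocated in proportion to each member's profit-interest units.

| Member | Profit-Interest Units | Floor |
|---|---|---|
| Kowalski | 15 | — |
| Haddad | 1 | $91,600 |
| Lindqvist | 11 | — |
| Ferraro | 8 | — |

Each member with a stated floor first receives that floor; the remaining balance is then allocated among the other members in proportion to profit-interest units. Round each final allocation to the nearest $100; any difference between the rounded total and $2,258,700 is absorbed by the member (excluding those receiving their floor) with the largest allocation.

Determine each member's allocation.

Guaranteed amounts: Haddad $91,600. Residual $2,167,100.
Residual split over remaining profit-interest units 34: Kowalski 956,073.53 → $956,100; Lindqvist 701,120.59 → $701,100; Ferraro 509,905.88 → $509,900.

Kowalski: $956,100 · Haddad: $91,600 · Lindqvist: $701,100 · Ferraro: $509,900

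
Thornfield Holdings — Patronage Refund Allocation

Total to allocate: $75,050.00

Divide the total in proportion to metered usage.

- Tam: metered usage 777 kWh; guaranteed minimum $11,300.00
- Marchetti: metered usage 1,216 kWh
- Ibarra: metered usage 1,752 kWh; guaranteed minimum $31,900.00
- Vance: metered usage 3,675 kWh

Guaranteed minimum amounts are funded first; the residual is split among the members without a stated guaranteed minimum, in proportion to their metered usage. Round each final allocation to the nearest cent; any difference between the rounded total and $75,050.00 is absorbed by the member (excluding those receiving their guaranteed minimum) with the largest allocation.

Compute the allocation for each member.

Tam: $11,300.00 | Marchetti: $7,918.54 | Ibarra: $31,900.00 | Vance: $23,931.46

Fund the minimums — Tam $11,300.00; Ibarra $31,900.00. Remaining pool $31,850.00.
Remaining pool split over remaining metered usage 4,891: Marchetti 7,918.5443 → $7,918.54; Vance 23,931.4557 → $23,931.46.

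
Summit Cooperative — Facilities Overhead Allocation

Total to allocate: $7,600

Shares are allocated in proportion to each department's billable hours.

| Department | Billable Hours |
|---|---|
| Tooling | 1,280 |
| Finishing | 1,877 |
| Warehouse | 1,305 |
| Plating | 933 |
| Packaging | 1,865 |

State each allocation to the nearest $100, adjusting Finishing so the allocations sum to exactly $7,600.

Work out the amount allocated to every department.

Total billable hours = 7,260.
Pro-rata amounts: Tooling 1,280/7,260 × $7,600 = 1,339.94; Finishing 1,877/7,260 × $7,600 = 1,964.90; Warehouse 1,305/7,260 × $7,600 = 1,366.12; Plating 933/7,260 × $7,600 = 976.69; Packaging 1,865/7,260 × $7,600 = 1,952.34.
After rounding ($100): Tooling $1,300; Finishing $2,000; Warehouse $1,400; Plating $1,000; Packaging $2,000. Sum = $7,700.
Difference $7,600 − $7,700 = −$100 applied to Finishing: Finishing becomes $1,900.

Tooling: $1,300 · Finishing: $1,900 · Warehouse: $1,400 · Plating: $1,000 · Packaging: $2,000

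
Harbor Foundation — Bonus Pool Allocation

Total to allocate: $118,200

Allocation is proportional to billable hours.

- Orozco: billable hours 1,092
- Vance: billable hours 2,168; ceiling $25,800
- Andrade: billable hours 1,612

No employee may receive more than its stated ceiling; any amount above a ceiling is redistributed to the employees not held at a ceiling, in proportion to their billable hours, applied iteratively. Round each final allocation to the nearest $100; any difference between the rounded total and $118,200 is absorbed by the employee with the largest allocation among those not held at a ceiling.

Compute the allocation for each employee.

Sum of billable hours: 4,872.
Proportional shares (ignoring caps): Orozco 26,493.10; Vance 52,598.03; Andrade 39,108.87.
Held at cap: Vance ($25,800); remaining pool $92,400 reallocated over remaining billable hours 2,704.
Shares after redistribution: Orozco 37,315.38 → $37,300; Andrade 55,084.62 → $55,100.

Orozco: $37,300; Vance: $25,800; Andrade: $55,100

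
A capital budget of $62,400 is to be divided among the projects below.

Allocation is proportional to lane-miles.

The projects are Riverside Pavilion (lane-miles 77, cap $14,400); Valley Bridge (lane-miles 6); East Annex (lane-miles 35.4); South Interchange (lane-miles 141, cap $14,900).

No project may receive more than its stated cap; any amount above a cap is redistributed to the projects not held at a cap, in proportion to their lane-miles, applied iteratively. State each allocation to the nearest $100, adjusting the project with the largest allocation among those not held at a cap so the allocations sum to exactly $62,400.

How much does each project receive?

Riverside Pavilion: $14,400 · Valley Bridge: $4,800 · East Annex: $28,300 · South Interchange: $14,900

Total lane-miles = 259.4.
Pro-rata shares before constraints: Riverside Pavilion 18,522.74; Valley Bridge 1,443.33; East Annex 8,515.65; South Interchange 33,918.27.
Held at cap: Riverside Pavilion ($14,400), South Interchange ($14,900); balance $33,100 reallocated over remaining lane-miles 41.4.
Redistributed shares: Valley Bridge 4,797.10 → $4,800; East Annex 28,302.90 → $28,300.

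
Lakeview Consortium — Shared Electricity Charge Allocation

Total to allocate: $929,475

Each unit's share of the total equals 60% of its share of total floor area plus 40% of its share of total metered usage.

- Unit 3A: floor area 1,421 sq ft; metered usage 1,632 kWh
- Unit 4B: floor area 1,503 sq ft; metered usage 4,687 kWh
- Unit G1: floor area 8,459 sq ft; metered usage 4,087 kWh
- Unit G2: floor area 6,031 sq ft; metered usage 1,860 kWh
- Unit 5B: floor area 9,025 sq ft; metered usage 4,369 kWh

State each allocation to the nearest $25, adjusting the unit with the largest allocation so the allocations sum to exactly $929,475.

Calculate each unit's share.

Unit 3A: $66,450 · Unit 4B: $136,450 · Unit G1: $269,775 · Unit G2: $168,775 · Unit 5B: $288,025

Floor area total 26,439; metered usage total 16,635.
Blended shares (60% floor area + 40% metered usage): Unit 3A 0.0715; Unit 4B 0.1468; Unit G1 0.2902; Unit G2 0.1816; Unit 5B 0.3099.
Proportional shares: Unit 3A 66,448.52; Unit 4B 136,457.00; Unit G1 269,771.88; Unit G2 168,784.27; Unit 5B 288,013.33.
At nearest $25: Unit 3A $66,450; Unit 4B $136,450; Unit G1 $269,775; Unit G2 $168,775; Unit 5B $288,025. Sum = $929,475.
Sum already equals the total — no adjustment.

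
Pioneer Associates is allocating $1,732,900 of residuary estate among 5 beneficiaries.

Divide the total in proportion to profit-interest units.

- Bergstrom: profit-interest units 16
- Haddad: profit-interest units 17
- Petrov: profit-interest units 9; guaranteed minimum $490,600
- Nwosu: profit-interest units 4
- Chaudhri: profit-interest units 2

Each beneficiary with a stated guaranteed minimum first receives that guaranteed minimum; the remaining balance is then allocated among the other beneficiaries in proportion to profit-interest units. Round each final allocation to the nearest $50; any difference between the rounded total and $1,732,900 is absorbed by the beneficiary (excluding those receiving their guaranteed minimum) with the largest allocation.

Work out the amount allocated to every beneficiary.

Guaranteed amounts: Petrov $490,600. Balance $1,242,300.
Balance split over remaining profit-interest units 39: Bergstrom 509,661.54 → $509,650; Haddad 541,515.38 → $541,500; Nwosu 127,415.38 → $127,400; Chaudhri 63,707.69 → $63,700.
Rounding difference +$50 applied to Haddad → $541,550.

Bergstrom: $509,650; Haddad: $541,550; Petrov: $490,600; Nwosu: $127,400; Chaudhri: $63,700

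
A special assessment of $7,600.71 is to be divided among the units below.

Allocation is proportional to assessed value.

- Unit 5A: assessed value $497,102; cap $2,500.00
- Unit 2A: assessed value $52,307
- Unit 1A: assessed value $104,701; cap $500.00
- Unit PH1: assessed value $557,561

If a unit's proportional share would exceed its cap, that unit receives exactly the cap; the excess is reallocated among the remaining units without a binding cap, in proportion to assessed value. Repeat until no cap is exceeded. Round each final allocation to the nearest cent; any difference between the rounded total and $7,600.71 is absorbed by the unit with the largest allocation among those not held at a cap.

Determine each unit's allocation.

Unit 5A: $2,500.00; Unit 2A: $394.59; Unit 1A: $500.00; Unit PH1: $4,206.12

Sum of assessed value: 1,211,671.
Unconstrained shares: Unit 5A 3,118.2789; Unit 2A 328.1174; Unit 1A 656.7805; Unit PH1 3,497.5331.
Cap binds for Unit 5A ($2,500.00), Unit 1A ($500.00); remaining pool $4,600.71 reallocated over remaining assessed value 609,868.
Redistributed shares: Unit 2A 394.5925 → $394.59; Unit PH1 4,206.1175 → $4,206.12.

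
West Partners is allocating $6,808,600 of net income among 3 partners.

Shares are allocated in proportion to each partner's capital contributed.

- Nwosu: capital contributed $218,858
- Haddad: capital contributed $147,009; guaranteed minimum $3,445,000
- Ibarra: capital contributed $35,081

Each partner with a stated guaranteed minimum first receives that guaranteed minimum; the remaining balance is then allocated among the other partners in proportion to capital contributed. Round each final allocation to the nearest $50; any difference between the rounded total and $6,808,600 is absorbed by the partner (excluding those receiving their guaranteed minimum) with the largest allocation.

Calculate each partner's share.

Guaranteed amounts: Haddad $3,445,000. Residual $3,363,600.
Residual split over remaining capital contributed 253,939: Nwosu 2,898,927.57 → $2,898,950; Ibarra 464,672.43 → $464,650.

Nwosu: $2,898,950 | Haddad: $3,445,000 | Ibarra: $464,650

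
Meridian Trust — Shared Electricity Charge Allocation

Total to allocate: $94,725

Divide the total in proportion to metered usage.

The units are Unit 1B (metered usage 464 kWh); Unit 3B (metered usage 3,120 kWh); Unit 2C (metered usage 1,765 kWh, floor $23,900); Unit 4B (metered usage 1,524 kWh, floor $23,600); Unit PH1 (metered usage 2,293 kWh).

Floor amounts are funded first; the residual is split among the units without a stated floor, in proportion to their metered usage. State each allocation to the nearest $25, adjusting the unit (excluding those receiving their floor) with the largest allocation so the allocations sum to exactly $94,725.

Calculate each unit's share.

Minimums first: Unit 2C $23,900; Unit 4B $23,600. Remaining pool $47,225.
Remaining pool split over remaining metered usage 5,877: Unit 1B 3,728.50 → $3,725; Unit 3B 25,070.95 → $25,075; Unit PH1 18,425.54 → $18,425.

Unit 1B: $3,725; Unit 3B: $25,075; Unit 2C: $23,900; Unit 4B: $23,600; Unit PH1: $18,425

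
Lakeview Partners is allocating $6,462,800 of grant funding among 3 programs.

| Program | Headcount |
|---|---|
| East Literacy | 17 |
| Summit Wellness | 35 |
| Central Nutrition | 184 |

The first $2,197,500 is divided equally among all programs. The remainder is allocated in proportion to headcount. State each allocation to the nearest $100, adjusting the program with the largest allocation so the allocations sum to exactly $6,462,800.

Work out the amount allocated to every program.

First tranche $2,197,500 split equally: $732,500 each.
Remainder $4,265,300 by headcount (total 236): East Literacy 307,246.19 → $307,200; Summit Wellness 632,565.68 → $632,600; Central Nutrition 3,325,488.14 → $3,325,500.
Totals: East Literacy $732,500 + $307,200 = $1,039,700; Summit Wellness $732,500 + $632,600 = $1,365,100; Central Nutrition $732,500 + $3,325,500 = $4,058,000.

East Literacy: $1,039,700; Summit Wellness: $1,365,100; Central Nutrition: $4,058,000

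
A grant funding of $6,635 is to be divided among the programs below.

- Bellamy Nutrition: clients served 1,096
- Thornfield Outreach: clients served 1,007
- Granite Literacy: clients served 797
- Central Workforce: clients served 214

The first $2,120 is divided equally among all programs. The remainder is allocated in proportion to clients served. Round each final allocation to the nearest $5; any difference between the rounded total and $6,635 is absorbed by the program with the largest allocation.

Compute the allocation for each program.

$2,120 shared equally gives $530 per program.
Remainder $4,515 by clients served (total 3,114): Bellamy Nutrition 1,589.09 → $1,590; Thornfield Outreach 1,460.05 → $1,460; Granite Literacy 1,155.57 → $1,155; Central Workforce 310.28 → $310.
Totals: Bellamy Nutrition $530 + $1,590 = $2,120; Thornfield Outreach $530 + $1,460 = $1,990; Granite Literacy $530 + $1,155 = $1,685; Central Workforce $530 + $310 = $840.

Bellamy Nutrition: $2,120 | Thornfield Outreach: $1,990 | Granite Literacy: $1,685 | Central Workforce: $840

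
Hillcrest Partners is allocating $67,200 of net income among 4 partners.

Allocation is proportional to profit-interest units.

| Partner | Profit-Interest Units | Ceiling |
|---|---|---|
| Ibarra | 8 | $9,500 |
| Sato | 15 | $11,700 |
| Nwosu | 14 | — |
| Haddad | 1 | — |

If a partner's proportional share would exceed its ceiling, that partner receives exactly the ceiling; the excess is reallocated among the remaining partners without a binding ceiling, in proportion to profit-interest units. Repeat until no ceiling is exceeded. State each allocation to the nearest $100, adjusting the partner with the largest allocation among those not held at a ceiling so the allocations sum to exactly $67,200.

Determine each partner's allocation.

Ibarra: $9,500 | Sato: $11,700 | Nwosu: $42,900 | Haddad: $3,100

Profit-interest units total: 38.
Pro-rata shares before constraints: Ibarra 14,147.37; Sato 26,526.32; Nwosu 24,757.89; Haddad 1,768.42.
Capped: Ibarra ($9,500), Sato ($11,700); residual $46,000 reallocated over remaining profit-interest units 15.
Redistributed shares: Nwosu 42,933.33 → $42,900; Haddad 3,066.67 → $3,100.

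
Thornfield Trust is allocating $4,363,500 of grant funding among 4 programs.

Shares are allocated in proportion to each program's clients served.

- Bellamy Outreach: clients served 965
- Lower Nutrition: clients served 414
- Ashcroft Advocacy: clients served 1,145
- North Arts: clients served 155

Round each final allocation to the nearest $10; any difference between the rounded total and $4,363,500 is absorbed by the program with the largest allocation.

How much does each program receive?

Combined clients served = 2,679.
Unrounded shares: Bellamy Outreach 965/2,679 × $4,363,500 = 1,571,772.12; Lower Nutrition 414/2,679 × $4,363,500 = 674,314.67; Ashcroft Advocacy 1,145/2,679 × $4,363,500 = 1,864,952.41; North Arts 155/2,679 × $4,363,500 = 252,460.81.
At nearest $10: Bellamy Outreach $1,571,770; Lower Nutrition $674,310; Ashcroft Advocacy $1,864,950; North Arts $252,460. Sum = $4,363,490.
Difference $4,363,500 − $4,363,490 = +$10 applied to largest allocation (Ashcroft Advocacy): Ashcroft Advocacy becomes $1,864,960.

Bellamy Outreach: $1,571,770 | Lower Nutrition: $674,310 | Ashcroft Advocacy: $1,864,960 | North Arts: $252,460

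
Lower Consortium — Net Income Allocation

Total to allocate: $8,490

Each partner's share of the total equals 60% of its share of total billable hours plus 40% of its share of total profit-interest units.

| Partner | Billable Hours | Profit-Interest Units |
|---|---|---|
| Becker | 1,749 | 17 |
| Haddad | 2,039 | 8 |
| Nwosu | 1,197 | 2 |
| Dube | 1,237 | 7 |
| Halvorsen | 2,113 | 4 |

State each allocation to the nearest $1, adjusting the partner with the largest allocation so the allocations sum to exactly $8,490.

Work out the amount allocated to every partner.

Totals — billable hours 8,335, profit-interest units 38.
Composite weights (60% billable hours + 40% profit-interest units): Becker 0.3049; Haddad 0.2310; Nwosu 0.1072; Dube 0.1627; Halvorsen 0.1942.
Unrounded shares: Becker 2,588.18; Haddad 1,961.10; Nwosu 910.29; Dube 1,381.58; Halvorsen 1,648.85.
At nearest $1: Becker $2,588; Haddad $1,961; Nwosu $910; Dube $1,382; Halvorsen $1,649. Sum = $8,490.
Rounded total matches; no reconciliation needed.

Becker: $2,588 · Haddad: $1,961 · Nwosu: $910 · Dube: $1,382 · Halvorsen: $1,649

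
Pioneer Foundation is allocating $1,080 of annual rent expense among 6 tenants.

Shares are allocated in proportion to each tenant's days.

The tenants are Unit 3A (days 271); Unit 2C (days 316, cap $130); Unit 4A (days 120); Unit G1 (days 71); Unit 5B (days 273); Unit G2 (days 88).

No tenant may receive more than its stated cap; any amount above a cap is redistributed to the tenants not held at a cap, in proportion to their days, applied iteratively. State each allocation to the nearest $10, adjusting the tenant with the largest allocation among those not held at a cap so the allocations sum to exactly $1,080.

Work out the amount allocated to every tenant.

Unit 3A: $310 | Unit 2C: $130 | Unit 4A: $140 | Unit G1: $80 | Unit 5B: $320 | Unit G2: $100

Days total: 1,139.
Unconstrained shares: Unit 3A 256.96; Unit 2C 299.63; Unit 4A 113.78; Unit G1 67.32; Unit 5B 258.86; Unit G2 83.44.
Cap binds for Unit 2C ($130); remaining pool $950 reallocated over remaining days 823.
Shares after redistribution: Unit 3A 312.82 → $310; Unit 4A 138.52 → $140; Unit G1 81.96 → $80; Unit 5B 315.13 → $320; Unit G2 101.58 → $100.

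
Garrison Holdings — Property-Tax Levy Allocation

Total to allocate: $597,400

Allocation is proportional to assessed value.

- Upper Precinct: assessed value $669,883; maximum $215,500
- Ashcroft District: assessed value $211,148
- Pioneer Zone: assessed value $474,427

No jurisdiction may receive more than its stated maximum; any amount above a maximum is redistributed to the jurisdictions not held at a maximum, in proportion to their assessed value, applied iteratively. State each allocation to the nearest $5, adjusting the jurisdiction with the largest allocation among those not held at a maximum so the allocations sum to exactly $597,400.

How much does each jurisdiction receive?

Upper Precinct: $215,500 · Ashcroft District: $117,620 · Pioneer Zone: $264,280

Total assessed value = 1,355,458.
Unconstrained shares: Upper Precinct 295,241.98; Ashcroft District 93,060.66; Pioneer Zone 209,097.36.
Cap binds for Upper Precinct ($215,500); residual $381,900 reallocated over remaining assessed value 685,575.
Redistributed shares: Ashcroft District 117,620.13 → $117,620; Pioneer Zone 264,279.87 → $264,280.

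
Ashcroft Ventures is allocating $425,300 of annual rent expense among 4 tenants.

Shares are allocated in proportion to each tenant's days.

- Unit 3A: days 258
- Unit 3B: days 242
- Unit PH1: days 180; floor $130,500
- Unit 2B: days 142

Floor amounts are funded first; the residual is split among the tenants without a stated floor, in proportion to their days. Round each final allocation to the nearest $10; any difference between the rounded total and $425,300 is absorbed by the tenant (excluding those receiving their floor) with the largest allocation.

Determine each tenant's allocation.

Guaranteed amounts: Unit PH1 $130,500. Remaining pool $294,800.
Remaining pool split over remaining days 642: Unit 3A 118,471.03 → $118,470; Unit 3B 111,123.99 → $111,120; Unit 2B 65,204.98 → $65,200.
Rounding difference +$10 applied to Unit 3A → $118,480.

Unit 3A: $118,480; Unit 3B: $111,120; Unit PH1: $130,500; Unit 2B: $65,200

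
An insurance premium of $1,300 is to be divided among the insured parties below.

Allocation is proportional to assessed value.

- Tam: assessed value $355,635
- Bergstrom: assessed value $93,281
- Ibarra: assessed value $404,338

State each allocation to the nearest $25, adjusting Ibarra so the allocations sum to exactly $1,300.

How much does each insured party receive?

Tam: $550 · Bergstrom: $150 · Ibarra: $600

Sum of assessed value: 853,254.
Proportional shares: Tam 355,635/853,254 × $1,300 = 541.84; Bergstrom 93,281/853,254 × $1,300 = 142.12; Ibarra 404,338/853,254 × $1,300 = 616.04.
At nearest $25: Tam $550; Bergstrom $150; Ibarra $625. Sum = $1,325.
Difference $1,300 − $1,325 = −$25 applied to Ibarra: Ibarra becomes $600.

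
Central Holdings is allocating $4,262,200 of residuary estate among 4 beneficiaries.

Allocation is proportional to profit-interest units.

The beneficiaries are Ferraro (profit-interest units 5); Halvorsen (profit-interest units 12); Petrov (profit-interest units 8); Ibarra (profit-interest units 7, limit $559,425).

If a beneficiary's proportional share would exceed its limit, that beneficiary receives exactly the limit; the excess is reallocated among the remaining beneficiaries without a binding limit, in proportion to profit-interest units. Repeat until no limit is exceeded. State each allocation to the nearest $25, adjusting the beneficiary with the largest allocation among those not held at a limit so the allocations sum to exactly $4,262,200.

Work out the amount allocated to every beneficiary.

Combined profit-interest units = 32.
Pro-rata shares before constraints: Ferraro 665,968.75; Halvorsen 1,598,325.00; Petrov 1,065,550.00; Ibarra 932,356.25.
Cap binds for Ibarra ($559,425); balance $3,702,775 reallocated over remaining profit-interest units 25.
Remaining shares: Ferraro 740,555.00 → $740,550; Halvorsen 1,777,332.00 → $1,777,325; Petrov 1,184,888.00 → $1,184,900.

Ferraro: $740,550; Halvorsen: $1,777,325; Petrov: $1,184,900; Ibarra: $559,425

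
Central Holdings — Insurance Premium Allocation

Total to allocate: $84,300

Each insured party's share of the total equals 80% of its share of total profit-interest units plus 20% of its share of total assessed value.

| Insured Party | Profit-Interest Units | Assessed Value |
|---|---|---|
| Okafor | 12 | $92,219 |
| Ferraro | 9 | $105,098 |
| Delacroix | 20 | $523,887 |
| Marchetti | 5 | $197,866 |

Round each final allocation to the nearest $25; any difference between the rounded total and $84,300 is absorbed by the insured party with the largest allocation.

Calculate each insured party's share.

Okafor: $19,275 · Ferraro: $15,125 · Delacroix: $38,950 · Marchetti: $10,950

Totals — profit-interest units 46, assessed value 919,070.
Composite weights (80% profit-interest units + 20% assessed value): Okafor 0.2288; Ferraro 0.1794; Delacroix 0.4618; Marchetti 0.1300.
Proportional shares: Okafor 19,284.77; Ferraro 15,122.77; Delacroix 38,932.25; Marchetti 10,960.21.
At nearest $25: Okafor $19,275; Ferraro $15,125; Delacroix $38,925; Marchetti $10,950. Sum = $84,275.
Difference $84,300 − $84,275 = +$25 applied to largest allocation (Delacroix): Delacroix becomes $38,950.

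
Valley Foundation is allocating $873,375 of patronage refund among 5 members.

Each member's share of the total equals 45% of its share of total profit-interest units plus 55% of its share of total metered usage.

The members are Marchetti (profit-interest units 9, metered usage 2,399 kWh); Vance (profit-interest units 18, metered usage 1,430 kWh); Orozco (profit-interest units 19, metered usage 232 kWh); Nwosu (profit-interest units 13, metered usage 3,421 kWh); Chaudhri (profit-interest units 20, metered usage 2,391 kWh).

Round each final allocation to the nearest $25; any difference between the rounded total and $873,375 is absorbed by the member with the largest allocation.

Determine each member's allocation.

Marchetti: $161,500; Vance: $159,125; Orozco: $105,800; Nwosu: $231,125; Chaudhri: $215,825

Totals — profit-interest units 79, metered usage 9,873.
Blended shares (45% profit-interest units + 55% metered usage): Marchetti 0.1849; Vance 0.1822; Orozco 0.1212; Nwosu 0.2646; Chaudhri 0.2471.
Proportional shares: Marchetti 161,494.09; Vance 159,123.12; Orozco 105,811.11; Nwosu 231,117.68; Chaudhri 215,829.00.
After rounding ($25): Marchetti $161,500; Vance $159,125; Orozco $105,800; Nwosu $231,125; Chaudhri $215,825. Sum = $873,375.
Sum already equals the total — no adjustment.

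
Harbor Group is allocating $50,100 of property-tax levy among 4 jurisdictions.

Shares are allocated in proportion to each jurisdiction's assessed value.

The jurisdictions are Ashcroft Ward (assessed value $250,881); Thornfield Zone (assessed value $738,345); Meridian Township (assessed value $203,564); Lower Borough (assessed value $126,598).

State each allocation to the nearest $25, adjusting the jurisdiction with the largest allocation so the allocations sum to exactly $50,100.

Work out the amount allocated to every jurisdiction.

Sum of assessed value: 1,319,388.
Pro-rata amounts: Ashcroft Ward 250,881/1,319,388 × $50,100 = 9,526.49; Thornfield Zone 738,345/1,319,388 × $50,100 = 28,036.55; Meridian Township 203,564/1,319,388 × $50,100 = 7,729.76; Lower Borough 126,598/1,319,388 × $50,100 = 4,807.20.
After rounding ($25): Ashcroft Ward $9,525; Thornfield Zone $28,025; Meridian Township $7,725; Lower Borough $4,800. Sum = $50,075.
Difference $50,100 − $50,075 = +$25 applied to largest allocation (Thornfield Zone): Thornfield Zone becomes $28,050.

Ashcroft Ward: $9,525 | Thornfield Zone: $28,050 | Meridian Township: $7,725 | Lower Borough: $4,800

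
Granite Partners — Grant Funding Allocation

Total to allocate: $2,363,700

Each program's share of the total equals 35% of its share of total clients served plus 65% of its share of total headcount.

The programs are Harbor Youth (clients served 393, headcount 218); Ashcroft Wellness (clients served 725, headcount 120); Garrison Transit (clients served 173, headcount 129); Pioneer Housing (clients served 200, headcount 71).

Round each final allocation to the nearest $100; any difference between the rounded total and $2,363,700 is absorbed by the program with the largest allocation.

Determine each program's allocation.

Harbor Youth: $840,600; Ashcroft Wellness: $745,000; Garrison Transit: $464,400; Pioneer Housing: $313,700

Clients served total 1,491; headcount total 538.
Blended shares (35% clients served + 65% headcount): Harbor Youth 0.3556; Ashcroft Wellness 0.3152; Garrison Transit 0.1965; Pioneer Housing 0.1327.
Pro-rata amounts: Harbor Youth 840,617.81; Ashcroft Wellness 744,965.45; Garrison Transit 464,385.14; Pioneer Housing 313,731.60.
Rounded to nearest $100: Harbor Youth $840,600; Ashcroft Wellness $745,000; Garrison Transit $464,400; Pioneer Housing $313,700. Sum = $2,363,700.
No rounding difference to absorb.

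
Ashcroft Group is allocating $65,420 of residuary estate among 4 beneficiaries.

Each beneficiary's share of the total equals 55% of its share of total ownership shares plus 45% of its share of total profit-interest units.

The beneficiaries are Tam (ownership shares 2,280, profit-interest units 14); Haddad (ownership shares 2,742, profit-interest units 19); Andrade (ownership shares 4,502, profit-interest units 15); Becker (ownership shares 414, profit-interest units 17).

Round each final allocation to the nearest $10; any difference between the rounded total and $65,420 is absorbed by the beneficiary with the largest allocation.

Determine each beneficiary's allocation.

Ownership shares total 9,938; profit-interest units total 65.
Blended shares (55% ownership shares + 45% profit-interest units): Tam 0.2231; Haddad 0.2833; Andrade 0.3530; Becker 0.1406.
Proportional shares: Tam 14,595.56; Haddad 18,532.79; Andrade 23,093.32; Becker 9,198.34.
At nearest $10: Tam $14,600; Haddad $18,530; Andrade $23,090; Becker $9,200. Sum = $65,420.
Rounded total matches; no reconciliation needed.

Tam: $14,600 · Haddad: $18,530 · Andrade: $23,090 · Becker: $9,200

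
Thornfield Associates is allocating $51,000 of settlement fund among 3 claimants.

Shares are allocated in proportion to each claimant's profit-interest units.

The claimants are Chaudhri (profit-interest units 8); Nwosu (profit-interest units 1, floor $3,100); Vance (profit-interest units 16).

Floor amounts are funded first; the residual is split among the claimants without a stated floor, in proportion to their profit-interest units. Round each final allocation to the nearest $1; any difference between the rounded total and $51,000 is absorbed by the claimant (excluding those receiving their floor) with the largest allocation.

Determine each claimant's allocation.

Chaudhri: $15,967 · Nwosu: $3,100 · Vance: $31,933

Guaranteed amounts: Nwosu $3,100. Remaining pool $47,900.
Remaining pool split over remaining profit-interest units 24: Chaudhri 15,966.67 → $15,967; Vance 31,933.33 → $31,933.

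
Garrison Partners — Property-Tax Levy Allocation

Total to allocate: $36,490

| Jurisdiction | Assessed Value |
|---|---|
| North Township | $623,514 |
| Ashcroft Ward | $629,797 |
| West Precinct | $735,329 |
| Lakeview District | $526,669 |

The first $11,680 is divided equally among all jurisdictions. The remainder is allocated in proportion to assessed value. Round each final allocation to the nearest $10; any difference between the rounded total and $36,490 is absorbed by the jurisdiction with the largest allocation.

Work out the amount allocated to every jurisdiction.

First tranche $11,680 split equally: $2,920 each.
Remainder $24,810 by assessed value (total 2,515,309): North Township 6,150.09 → $6,150; Ashcroft Ward 6,212.07 → $6,210; West Precinct 7,252.99 → $7,250; Lakeview District 5,194.85 → $5,190.
Rounding difference +$10 on remainder applied to West Precinct.
Totals: North Township $2,920 + $6,150 = $9,070; Ashcroft Ward $2,920 + $6,210 = $9,130; West Precinct $2,920 + $7,260 = $10,180; Lakeview District $2,920 + $5,190 = $8,110.

North Township: $9,070 | Ashcroft Ward: $9,130 | West Precinct: $10,180 | Lakeview District: $8,110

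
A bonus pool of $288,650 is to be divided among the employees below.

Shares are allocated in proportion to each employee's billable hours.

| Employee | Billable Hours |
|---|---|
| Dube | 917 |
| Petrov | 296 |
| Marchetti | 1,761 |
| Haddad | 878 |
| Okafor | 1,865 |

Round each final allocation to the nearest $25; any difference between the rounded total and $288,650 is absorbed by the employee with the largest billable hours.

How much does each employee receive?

Combined billable hours = 917 + 296 + 1,761 + 878 + 1,865 = 5,717.
Raw shares: Dube 46,299.12; Petrov 14,944.97; Marchetti 88,912.48; Haddad 44,330.02; Okafor 94,163.42.
At nearest $25: Dube $46,300; Petrov $14,950; Marchetti $88,900; Haddad $44,325; Okafor $94,175. Sum = $288,650.
No rounding difference to absorb.

Dube: $46,300; Petrov: $14,950; Marchetti: $88,900; Haddad: $44,325; Okafor: $94,175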